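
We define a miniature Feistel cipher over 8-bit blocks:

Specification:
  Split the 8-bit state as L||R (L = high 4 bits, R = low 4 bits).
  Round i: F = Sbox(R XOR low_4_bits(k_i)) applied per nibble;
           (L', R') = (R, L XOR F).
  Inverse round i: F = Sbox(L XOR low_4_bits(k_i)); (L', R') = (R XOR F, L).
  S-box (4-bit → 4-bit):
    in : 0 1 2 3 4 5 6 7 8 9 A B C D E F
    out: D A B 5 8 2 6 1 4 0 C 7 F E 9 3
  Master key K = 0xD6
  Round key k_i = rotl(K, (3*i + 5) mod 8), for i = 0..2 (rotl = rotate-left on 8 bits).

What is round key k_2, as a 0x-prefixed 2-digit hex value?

0xB6

K = 0xD6
k_0 = rotl(K, (3*0+5) mod 8) = rotl(K, 5) = 0xDA
k_1 = rotl(K, (3*1+5) mod 8) = rotl(K, 0) = 0xD6
k_2 = rotl(K, (3*2+5) mod 8) = rotl(K, 3) = 0xB6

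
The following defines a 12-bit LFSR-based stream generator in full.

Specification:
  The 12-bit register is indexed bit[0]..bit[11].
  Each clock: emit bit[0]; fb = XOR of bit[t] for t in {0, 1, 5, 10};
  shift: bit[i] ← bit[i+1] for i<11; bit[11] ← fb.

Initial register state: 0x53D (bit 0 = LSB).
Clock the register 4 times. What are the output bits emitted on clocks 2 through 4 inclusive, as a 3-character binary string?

reg_0 = 0x53D
clock 1: out=1, reg = 0xA9E
clock 2: out=0, reg = 0xD4F
clock 3: out=1, reg = 0xEA7
clock 4: out=1, reg = 0x753

011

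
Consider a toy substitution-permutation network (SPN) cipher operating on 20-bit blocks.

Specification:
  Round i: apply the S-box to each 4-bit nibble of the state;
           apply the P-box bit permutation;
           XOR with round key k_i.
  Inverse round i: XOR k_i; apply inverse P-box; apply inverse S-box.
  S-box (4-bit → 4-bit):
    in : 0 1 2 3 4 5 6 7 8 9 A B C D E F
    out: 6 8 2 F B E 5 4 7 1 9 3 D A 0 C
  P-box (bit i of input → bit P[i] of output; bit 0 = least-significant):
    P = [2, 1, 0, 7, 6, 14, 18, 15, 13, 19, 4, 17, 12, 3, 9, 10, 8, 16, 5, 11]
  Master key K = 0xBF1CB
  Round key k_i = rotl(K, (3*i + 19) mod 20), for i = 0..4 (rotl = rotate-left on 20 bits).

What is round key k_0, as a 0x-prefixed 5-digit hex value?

K = 0xBF1CB
k_0 = rotl(K, (3*0+19) mod 20) = rotl(K, 19) = 0xDF8E5

0xDF8E5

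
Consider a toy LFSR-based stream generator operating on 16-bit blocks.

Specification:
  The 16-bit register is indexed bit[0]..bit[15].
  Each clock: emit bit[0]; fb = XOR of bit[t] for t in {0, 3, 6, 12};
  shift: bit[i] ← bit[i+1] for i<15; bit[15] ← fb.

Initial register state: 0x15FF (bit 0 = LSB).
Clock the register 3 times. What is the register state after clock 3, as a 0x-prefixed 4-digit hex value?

0xC2BF

reg_0 = 0x15FF
clock 1: out=1, reg = 0x0AFF
clock 2: out=1, reg = 0x857F
clock 3: out=1, reg = 0xC2BF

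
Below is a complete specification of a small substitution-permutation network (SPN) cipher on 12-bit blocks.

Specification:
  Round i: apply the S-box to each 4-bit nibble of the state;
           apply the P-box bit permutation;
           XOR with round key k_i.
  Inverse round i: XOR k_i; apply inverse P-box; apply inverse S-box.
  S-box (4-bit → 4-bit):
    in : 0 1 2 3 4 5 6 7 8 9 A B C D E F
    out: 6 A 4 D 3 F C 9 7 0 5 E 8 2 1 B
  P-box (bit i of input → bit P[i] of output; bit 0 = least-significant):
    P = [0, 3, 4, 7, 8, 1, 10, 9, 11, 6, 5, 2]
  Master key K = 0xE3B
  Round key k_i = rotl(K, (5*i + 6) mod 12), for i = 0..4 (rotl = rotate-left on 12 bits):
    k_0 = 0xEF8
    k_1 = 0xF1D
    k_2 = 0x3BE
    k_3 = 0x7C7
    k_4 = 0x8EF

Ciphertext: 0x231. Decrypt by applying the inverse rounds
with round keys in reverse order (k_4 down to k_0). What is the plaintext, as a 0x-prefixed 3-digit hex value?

s_0 = ciphertext = 0x231
s_1 = InvRound(s_0, k_4) = 0xF1B
s_2 = InvRound(s_1, k_3) = 0xF9B
s_3 = InvRound(s_2, k_2) = 0x32E
s_4 = InvRound(s_3, k_1) = 0xA0A
s_5 = InvRound(s_4, k_0) = 0x006

0x006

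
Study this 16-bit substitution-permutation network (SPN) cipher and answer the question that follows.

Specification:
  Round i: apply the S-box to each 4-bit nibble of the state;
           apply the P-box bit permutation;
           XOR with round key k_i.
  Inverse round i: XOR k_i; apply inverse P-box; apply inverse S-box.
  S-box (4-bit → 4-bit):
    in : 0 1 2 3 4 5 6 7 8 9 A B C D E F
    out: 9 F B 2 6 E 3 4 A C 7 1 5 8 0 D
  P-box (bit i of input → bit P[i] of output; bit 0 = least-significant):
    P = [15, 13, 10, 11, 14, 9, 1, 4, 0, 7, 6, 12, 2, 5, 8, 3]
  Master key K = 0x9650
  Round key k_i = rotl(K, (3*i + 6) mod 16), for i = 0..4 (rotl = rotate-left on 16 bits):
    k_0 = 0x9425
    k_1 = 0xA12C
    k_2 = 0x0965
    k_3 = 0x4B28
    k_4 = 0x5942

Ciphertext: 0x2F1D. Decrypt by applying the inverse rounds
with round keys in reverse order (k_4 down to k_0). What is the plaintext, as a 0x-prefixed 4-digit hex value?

s_0 = ciphertext = 0x2F1D
s_1 = InvRound(s_0, k_4) = 0x0F14
s_2 = InvRound(s_1, k_3) = 0x2E07
s_3 = InvRound(s_2, k_2) = 0x4744
s_4 = InvRound(s_3, k_1) = 0x876A
s_5 = InvRound(s_4, k_0) = 0xFF4E

0xFF4E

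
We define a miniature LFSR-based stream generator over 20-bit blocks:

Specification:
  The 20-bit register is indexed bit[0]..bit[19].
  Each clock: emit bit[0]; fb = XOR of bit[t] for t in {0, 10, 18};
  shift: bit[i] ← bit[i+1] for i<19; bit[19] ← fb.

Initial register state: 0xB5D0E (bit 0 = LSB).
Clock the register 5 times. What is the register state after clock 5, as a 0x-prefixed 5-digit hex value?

reg_0 = 0xB5D0E
clock 1: out=0, reg = 0xDAE87
clock 2: out=1, reg = 0xED743
clock 3: out=1, reg = 0xF6BA1
clock 4: out=1, reg = 0x7B5D0
clock 5: out=0, reg = 0x3DAE8

0x3DAE8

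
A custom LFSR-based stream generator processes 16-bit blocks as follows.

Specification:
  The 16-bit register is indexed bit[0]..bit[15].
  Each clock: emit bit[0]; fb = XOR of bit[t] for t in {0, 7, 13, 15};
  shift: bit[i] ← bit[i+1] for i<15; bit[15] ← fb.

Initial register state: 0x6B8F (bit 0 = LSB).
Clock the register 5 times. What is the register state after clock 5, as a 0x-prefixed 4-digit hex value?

reg_0 = 0x6B8F
clock 1: out=1, reg = 0xB5C7
clock 2: out=1, reg = 0x5AE3
clock 3: out=1, reg = 0x2D71
clock 4: out=1, reg = 0x16B8
clock 5: out=0, reg = 0x8B5C

0x8B5C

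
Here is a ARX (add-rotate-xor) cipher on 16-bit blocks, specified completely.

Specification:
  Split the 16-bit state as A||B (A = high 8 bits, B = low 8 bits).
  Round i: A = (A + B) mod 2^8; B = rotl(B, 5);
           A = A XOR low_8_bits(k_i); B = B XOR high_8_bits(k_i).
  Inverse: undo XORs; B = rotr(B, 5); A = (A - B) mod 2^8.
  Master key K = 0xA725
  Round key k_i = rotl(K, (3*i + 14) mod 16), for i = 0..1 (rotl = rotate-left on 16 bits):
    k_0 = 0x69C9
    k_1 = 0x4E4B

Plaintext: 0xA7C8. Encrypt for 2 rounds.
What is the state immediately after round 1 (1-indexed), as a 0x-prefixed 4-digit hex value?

0xA670

s_0 = plaintext = 0xA7C8
s_1 = Round(s_0, k_0) = 0xA670
s_2 = Round(s_1, k_1) = 0x5D40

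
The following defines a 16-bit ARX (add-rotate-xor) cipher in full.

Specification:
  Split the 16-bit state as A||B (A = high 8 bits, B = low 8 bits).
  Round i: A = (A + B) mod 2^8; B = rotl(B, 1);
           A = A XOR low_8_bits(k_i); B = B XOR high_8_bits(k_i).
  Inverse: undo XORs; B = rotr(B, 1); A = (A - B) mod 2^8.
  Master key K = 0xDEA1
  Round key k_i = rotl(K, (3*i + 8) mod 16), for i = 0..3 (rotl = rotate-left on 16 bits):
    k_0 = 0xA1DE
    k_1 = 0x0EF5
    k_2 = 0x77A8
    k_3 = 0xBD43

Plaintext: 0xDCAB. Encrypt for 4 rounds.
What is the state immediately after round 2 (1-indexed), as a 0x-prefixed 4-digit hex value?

0xBAE3

s_0 = plaintext = 0xDCAB
s_1 = Round(s_0, k_0) = 0x59F6
s_2 = Round(s_1, k_1) = 0xBAE3
s_3 = Round(s_2, k_2) = 0x35B0
s_4 = Round(s_3, k_3) = 0xA6DC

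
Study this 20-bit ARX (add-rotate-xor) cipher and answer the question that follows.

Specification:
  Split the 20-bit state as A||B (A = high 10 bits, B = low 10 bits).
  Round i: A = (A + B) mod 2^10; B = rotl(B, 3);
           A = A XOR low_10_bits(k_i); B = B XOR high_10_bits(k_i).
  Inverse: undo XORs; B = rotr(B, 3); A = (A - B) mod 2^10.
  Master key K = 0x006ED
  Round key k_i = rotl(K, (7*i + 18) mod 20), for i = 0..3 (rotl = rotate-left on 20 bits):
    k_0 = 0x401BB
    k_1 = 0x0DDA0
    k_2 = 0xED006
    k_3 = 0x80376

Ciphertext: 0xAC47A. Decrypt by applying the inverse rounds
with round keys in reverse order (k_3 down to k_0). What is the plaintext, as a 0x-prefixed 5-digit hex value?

0x04AA7

s_0 = ciphertext = 0xAC47A
s_1 = InvRound(s_0, k_3) = 0x1E14F
s_2 = InvRound(s_1, k_2) = 0xA7DDF
s_3 = InvRound(s_2, k_1) = 0xC083D
s_4 = InvRound(s_3, k_0) = 0x04AA7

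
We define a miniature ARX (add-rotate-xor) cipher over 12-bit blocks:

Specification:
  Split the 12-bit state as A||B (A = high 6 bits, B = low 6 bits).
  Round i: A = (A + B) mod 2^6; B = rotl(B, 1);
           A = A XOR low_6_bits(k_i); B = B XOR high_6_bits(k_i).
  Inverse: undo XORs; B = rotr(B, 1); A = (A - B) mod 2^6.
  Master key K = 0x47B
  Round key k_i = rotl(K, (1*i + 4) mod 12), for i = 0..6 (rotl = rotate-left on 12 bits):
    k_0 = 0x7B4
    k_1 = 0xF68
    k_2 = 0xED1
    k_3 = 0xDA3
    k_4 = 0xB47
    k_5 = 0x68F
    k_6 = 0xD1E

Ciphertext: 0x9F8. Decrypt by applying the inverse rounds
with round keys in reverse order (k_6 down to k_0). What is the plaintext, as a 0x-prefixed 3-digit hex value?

0xD93

s_0 = ciphertext = 0x9F8
s_1 = InvRound(s_0, k_6) = 0xCC6
s_2 = InvRound(s_1, k_5) = 0xB8E
s_3 = InvRound(s_2, k_4) = 0xE31
s_4 = InvRound(s_3, k_3) = 0xE23
s_5 = InvRound(s_4, k_2) = 0x74C
s_6 = InvRound(s_5, k_1) = 0xF78
s_7 = InvRound(s_6, k_0) = 0xD93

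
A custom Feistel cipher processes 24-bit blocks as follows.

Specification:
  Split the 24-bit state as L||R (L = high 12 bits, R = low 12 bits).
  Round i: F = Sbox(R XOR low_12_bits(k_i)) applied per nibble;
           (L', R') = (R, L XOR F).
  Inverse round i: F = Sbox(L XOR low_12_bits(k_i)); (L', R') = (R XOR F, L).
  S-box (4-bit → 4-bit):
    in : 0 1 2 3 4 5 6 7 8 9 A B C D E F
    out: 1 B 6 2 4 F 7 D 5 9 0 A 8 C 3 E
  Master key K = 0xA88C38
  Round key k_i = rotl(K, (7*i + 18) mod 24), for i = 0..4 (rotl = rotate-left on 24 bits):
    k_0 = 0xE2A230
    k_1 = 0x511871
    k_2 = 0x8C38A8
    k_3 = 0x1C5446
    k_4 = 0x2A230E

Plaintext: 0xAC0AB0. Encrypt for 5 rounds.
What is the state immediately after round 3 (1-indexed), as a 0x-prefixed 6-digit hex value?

0x7811F8

s_0 = plaintext = 0xAC0AB0
s_1 = Round(s_0, k_0) = 0xAB0F91
s_2 = Round(s_1, k_1) = 0xF91781
s_3 = Round(s_2, k_2) = 0x7811F8
s_4 = Round(s_3, k_3) = 0x1F8822
s_5 = Round(s_4, k_4) = 0x822B90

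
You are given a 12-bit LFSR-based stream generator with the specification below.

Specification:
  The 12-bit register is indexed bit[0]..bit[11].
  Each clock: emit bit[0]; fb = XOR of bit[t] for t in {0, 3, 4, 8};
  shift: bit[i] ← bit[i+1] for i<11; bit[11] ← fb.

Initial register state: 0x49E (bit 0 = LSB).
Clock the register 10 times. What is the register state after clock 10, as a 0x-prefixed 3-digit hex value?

0x101

reg_0 = 0x49E
clock 1: out=0, reg = 0x24F
clock 2: out=1, reg = 0x127
clock 3: out=1, reg = 0x093
clock 4: out=1, reg = 0x049
clock 5: out=1, reg = 0x024
clock 6: out=0, reg = 0x012
clock 7: out=0, reg = 0x809
clock 8: out=1, reg = 0x404
clock 9: out=0, reg = 0x202
clock 10: out=0, reg = 0x101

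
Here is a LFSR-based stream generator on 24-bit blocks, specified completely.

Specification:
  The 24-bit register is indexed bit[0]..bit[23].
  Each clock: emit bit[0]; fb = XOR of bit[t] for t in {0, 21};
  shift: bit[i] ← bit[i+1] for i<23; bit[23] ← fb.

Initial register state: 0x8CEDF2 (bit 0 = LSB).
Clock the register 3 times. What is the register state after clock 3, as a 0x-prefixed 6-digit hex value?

reg_0 = 0x8CEDF2
clock 1: out=0, reg = 0x4676F9
clock 2: out=1, reg = 0xA33B7C
clock 3: out=0, reg = 0xD19DBE

0xD19DBE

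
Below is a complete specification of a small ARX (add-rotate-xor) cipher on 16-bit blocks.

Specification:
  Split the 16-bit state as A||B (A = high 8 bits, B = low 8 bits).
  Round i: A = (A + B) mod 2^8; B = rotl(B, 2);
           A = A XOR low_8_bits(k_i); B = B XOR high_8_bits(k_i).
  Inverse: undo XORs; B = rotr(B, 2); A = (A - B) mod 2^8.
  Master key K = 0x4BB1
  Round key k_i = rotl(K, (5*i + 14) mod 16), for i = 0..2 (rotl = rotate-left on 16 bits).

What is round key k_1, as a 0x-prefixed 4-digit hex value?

0x5D8A

K = 0x4BB1
k_0 = rotl(K, (5*0+14) mod 16) = rotl(K, 14) = 0x52EC
k_1 = rotl(K, (5*1+14) mod 16) = rotl(K, 3) = 0x5D8A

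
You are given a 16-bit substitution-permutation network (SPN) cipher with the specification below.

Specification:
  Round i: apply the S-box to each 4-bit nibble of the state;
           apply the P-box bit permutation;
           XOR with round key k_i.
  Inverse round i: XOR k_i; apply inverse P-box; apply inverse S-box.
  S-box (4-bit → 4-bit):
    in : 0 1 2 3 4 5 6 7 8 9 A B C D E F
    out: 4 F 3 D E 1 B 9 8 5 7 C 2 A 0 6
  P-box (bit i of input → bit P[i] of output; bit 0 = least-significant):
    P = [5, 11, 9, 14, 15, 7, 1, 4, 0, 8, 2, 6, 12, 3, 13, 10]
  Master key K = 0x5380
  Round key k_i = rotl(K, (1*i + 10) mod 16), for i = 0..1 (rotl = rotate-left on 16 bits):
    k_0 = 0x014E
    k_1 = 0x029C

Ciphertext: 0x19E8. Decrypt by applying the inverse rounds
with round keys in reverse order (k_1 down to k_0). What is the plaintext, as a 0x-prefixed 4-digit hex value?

0x74C8

s_0 = ciphertext = 0x19E8
s_1 = InvRound(s_0, k_1) = 0x548A
s_2 = InvRound(s_1, k_0) = 0x74C8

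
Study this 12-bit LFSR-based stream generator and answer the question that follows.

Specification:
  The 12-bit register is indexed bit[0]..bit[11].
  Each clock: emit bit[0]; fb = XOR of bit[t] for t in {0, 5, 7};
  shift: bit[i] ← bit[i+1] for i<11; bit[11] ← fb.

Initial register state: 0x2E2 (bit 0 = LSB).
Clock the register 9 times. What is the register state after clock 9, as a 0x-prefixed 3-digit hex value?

reg_0 = 0x2E2
clock 1: out=0, reg = 0x171
clock 2: out=1, reg = 0x0B8
clock 3: out=0, reg = 0x05C
clock 4: out=0, reg = 0x02E
clock 5: out=0, reg = 0x817
clock 6: out=1, reg = 0xC0B
clock 7: out=1, reg = 0xE05
clock 8: out=1, reg = 0xF02
clock 9: out=0, reg = 0x781

0x781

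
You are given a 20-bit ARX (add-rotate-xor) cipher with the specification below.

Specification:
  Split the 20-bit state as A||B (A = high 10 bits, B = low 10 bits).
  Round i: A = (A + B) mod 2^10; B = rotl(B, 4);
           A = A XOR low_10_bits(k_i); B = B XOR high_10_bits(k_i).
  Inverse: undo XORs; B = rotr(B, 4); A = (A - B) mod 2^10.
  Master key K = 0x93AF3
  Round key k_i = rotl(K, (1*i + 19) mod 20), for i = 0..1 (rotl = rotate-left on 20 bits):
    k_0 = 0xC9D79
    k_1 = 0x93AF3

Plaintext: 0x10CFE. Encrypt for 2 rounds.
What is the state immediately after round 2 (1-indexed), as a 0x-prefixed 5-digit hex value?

0x83E0D

s_0 = plaintext = 0x10CFE
s_1 = Round(s_0, k_0) = 0x0E0C4
s_2 = Round(s_1, k_1) = 0x83E0D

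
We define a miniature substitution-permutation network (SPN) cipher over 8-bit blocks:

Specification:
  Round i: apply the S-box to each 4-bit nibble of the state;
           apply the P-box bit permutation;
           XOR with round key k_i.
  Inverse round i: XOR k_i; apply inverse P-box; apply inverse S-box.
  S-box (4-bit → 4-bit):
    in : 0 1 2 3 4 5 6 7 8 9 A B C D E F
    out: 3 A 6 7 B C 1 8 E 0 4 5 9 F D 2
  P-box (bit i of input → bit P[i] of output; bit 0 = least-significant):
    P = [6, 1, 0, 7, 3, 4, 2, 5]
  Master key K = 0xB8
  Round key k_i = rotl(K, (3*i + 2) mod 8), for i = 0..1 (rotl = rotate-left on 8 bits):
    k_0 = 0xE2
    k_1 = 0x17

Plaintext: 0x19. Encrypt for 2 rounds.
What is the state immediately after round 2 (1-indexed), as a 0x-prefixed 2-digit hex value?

0x28

s_0 = plaintext = 0x19
s_1 = Round(s_0, k_0) = 0xD2
s_2 = Round(s_1, k_1) = 0x28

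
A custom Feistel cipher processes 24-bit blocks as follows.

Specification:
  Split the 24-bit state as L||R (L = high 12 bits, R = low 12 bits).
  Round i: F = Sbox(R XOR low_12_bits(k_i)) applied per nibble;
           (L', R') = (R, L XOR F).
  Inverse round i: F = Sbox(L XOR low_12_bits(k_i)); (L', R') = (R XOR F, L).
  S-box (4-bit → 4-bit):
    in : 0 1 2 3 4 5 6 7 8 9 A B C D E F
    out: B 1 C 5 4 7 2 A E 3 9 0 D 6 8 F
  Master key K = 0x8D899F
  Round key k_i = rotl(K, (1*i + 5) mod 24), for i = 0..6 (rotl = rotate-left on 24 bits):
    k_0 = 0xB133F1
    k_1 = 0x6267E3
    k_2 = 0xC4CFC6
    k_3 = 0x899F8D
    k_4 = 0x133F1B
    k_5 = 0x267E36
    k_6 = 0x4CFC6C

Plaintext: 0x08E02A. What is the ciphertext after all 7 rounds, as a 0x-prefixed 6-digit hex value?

s_0 = plaintext = 0x08E02A
s_1 = Round(s_0, k_0) = 0x02A5EE
s_2 = Round(s_1, k_1) = 0x5EEC9C
s_3 = Round(s_2, k_2) = 0xC9C097
s_4 = Round(s_3, k_3) = 0x097385
s_5 = Round(s_4, k_4) = 0x385DAF
s_6 = Round(s_5, k_5) = 0xDAF6B6
s_7 = Round(s_6, k_6) = 0x6B64C6

0x6B64C6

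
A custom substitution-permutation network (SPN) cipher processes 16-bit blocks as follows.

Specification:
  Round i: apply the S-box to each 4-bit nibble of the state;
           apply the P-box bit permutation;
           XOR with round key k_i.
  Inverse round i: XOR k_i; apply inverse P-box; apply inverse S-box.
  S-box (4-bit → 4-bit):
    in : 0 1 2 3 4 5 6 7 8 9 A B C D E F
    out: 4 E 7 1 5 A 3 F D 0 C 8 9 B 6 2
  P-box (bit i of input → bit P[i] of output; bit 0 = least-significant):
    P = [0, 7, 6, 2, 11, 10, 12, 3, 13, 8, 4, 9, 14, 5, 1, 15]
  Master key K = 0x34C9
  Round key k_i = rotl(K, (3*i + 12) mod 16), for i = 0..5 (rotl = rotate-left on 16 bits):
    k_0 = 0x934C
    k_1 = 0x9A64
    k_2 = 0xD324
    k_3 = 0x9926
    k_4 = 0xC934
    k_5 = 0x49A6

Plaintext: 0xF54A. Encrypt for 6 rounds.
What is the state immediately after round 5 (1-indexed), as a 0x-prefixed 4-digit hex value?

0xD87A

s_0 = plaintext = 0xF54A
s_1 = Round(s_0, k_0) = 0x8828
s_2 = Round(s_1, k_1) = 0x6433
s_3 = Round(s_2, k_2) = 0xBB15
s_4 = Round(s_3, k_3) = 0x0FAA
s_5 = Round(s_4, k_4) = 0xD87A
s_6 = Round(s_5, k_5) = 0xB7DA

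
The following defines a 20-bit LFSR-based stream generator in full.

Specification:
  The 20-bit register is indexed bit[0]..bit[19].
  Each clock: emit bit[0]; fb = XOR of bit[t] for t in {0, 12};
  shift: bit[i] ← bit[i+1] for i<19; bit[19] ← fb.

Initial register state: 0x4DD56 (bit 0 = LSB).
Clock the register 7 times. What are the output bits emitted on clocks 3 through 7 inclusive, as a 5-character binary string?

reg_0 = 0x4DD56
clock 1: out=0, reg = 0xA6EAB
clock 2: out=1, reg = 0xD3755
clock 3: out=1, reg = 0x69BAA
clock 4: out=0, reg = 0xB4DD5
clock 5: out=1, reg = 0xDA6EA
clock 6: out=0, reg = 0x6D375
clock 7: out=1, reg = 0x369BA

10101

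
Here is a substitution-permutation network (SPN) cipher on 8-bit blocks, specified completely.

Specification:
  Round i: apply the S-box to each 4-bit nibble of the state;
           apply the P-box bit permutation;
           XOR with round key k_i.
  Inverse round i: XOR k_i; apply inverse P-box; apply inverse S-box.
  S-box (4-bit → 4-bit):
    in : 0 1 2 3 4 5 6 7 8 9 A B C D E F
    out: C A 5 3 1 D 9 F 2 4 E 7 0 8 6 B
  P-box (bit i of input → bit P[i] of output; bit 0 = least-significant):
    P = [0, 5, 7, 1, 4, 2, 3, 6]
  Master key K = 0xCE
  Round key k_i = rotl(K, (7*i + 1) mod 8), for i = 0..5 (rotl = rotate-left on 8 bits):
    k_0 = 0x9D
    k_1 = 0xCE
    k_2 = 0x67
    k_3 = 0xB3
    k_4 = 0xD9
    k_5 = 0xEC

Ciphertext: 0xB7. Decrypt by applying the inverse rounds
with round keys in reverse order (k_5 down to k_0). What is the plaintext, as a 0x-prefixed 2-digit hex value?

s_0 = ciphertext = 0xB7
s_1 = InvRound(s_0, k_5) = 0x56
s_2 = InvRound(s_1, k_4) = 0xE5
s_3 = InvRound(s_2, k_3) = 0xFD
s_4 = InvRound(s_3, k_2) = 0x20
s_5 = InvRound(s_4, k_1) = 0xAA
s_6 = InvRound(s_5, k_0) = 0x3F

0x3F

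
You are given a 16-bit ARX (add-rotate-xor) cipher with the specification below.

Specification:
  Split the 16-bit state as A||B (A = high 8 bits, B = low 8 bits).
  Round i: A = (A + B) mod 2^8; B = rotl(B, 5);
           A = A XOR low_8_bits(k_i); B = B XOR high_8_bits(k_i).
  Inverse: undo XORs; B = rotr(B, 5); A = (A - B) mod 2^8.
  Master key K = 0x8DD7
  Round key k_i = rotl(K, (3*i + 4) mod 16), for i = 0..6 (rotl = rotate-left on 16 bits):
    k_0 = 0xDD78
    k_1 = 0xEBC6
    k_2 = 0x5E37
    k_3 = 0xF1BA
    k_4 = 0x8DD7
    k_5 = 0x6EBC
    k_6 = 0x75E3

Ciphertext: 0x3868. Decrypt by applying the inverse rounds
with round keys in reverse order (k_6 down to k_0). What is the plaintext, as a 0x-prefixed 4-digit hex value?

s_0 = ciphertext = 0x3868
s_1 = InvRound(s_0, k_6) = 0xF3E8
s_2 = InvRound(s_1, k_5) = 0x1B34
s_3 = InvRound(s_2, k_4) = 0xFFCD
s_4 = InvRound(s_3, k_3) = 0x64E1
s_5 = InvRound(s_4, k_2) = 0x56FD
s_6 = InvRound(s_5, k_1) = 0xE0B0
s_7 = InvRound(s_6, k_0) = 0x2D6B

0x2D6B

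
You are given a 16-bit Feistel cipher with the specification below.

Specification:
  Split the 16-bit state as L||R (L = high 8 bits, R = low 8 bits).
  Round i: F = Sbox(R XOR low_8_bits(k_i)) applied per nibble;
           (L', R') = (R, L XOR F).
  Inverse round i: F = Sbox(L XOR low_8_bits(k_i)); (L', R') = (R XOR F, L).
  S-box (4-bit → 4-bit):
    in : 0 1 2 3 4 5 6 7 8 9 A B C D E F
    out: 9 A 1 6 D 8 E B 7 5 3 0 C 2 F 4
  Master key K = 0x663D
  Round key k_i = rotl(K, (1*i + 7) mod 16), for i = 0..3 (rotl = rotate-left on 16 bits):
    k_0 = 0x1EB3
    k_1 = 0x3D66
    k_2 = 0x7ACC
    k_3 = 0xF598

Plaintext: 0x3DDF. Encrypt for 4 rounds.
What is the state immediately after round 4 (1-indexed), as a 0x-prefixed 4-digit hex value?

s_0 = plaintext = 0x3DDF
s_1 = Round(s_0, k_0) = 0xDFD1
s_2 = Round(s_1, k_1) = 0xD1D4
s_3 = Round(s_2, k_2) = 0xD476
s_4 = Round(s_3, k_3) = 0x762B

0x762B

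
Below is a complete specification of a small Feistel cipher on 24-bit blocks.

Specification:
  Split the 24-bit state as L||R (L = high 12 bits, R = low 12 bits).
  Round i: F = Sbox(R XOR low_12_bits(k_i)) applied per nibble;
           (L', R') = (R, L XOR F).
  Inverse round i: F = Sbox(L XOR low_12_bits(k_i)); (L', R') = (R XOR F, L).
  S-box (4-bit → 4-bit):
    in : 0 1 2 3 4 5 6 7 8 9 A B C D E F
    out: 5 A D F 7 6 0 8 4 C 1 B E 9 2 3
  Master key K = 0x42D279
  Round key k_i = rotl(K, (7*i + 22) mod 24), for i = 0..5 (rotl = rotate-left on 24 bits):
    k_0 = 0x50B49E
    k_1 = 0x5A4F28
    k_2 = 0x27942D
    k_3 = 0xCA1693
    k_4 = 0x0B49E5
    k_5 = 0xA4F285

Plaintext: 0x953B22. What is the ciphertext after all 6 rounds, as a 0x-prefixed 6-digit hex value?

s_0 = plaintext = 0x953B22
s_1 = Round(s_0, k_0) = 0xB22AED
s_2 = Round(s_1, k_1) = 0xAEDDC4
s_3 = Round(s_2, k_2) = 0xDC46C1
s_4 = Round(s_3, k_3) = 0x6C18A9
s_5 = Round(s_4, k_4) = 0x8A9CBF
s_6 = Round(s_5, k_5) = 0xCBFA58

0xCBFA58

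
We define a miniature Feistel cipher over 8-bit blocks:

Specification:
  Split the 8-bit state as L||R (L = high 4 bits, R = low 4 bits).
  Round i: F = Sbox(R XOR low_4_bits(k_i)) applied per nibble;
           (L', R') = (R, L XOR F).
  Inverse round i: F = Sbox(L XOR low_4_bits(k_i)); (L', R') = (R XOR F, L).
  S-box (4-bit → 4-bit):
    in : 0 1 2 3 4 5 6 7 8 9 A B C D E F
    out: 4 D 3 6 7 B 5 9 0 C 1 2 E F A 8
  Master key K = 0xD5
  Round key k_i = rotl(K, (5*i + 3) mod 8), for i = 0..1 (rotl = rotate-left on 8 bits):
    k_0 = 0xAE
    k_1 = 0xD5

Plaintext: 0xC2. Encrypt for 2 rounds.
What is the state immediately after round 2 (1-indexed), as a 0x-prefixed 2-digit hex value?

0x2B

s_0 = plaintext = 0xC2
s_1 = Round(s_0, k_0) = 0x22
s_2 = Round(s_1, k_1) = 0x2B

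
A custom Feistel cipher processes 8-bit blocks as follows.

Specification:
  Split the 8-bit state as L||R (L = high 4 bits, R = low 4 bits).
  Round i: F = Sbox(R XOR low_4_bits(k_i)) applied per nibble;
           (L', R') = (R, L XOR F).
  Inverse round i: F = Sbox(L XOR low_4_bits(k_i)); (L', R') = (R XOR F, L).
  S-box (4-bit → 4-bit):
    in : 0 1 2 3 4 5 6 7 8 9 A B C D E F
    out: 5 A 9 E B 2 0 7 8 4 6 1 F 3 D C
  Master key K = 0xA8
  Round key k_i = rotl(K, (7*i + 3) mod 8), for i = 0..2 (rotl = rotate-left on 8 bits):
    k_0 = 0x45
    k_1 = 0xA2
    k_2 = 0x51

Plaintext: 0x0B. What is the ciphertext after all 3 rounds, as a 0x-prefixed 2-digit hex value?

s_0 = plaintext = 0x0B
s_1 = Round(s_0, k_0) = 0xBD
s_2 = Round(s_1, k_1) = 0xD7
s_3 = Round(s_2, k_2) = 0x7D

0x7D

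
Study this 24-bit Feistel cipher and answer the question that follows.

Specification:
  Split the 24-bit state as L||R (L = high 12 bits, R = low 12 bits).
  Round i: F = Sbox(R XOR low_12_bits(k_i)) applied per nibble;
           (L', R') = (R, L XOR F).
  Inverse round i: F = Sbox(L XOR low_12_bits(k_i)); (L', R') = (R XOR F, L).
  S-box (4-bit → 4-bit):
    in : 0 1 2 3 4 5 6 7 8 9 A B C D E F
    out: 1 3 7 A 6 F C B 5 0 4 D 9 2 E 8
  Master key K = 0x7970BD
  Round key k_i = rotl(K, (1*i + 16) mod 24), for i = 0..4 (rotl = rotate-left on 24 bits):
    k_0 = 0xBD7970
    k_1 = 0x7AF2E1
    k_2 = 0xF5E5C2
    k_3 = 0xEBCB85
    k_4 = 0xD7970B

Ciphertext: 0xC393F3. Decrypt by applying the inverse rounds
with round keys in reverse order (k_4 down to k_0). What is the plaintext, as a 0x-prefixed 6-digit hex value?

0xFBC21B

s_0 = ciphertext = 0xC393F3
s_1 = InvRound(s_0, k_4) = 0xE54C39
s_2 = InvRound(s_1, k_3) = 0x31AE54
s_3 = InvRound(s_2, k_2) = 0x27131A
s_4 = InvRound(s_3, k_1) = 0x21B271
s_5 = InvRound(s_4, k_0) = 0xFBC21B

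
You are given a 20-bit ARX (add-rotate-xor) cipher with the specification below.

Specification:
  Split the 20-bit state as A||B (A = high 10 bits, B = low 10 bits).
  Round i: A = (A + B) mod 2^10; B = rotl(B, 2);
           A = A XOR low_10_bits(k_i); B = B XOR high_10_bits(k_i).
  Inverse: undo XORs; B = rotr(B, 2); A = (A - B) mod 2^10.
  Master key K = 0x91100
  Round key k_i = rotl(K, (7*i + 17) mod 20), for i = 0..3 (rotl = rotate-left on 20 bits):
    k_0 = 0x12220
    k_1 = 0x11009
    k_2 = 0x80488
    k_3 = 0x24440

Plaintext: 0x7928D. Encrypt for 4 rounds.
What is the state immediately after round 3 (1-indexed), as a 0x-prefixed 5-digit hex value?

0x830F8

s_0 = plaintext = 0x7928D
s_1 = Round(s_0, k_0) = 0x9467E
s_2 = Round(s_1, k_1) = 0x319BE
s_3 = Round(s_2, k_2) = 0x830F8
s_4 = Round(s_3, k_3) = 0xD1371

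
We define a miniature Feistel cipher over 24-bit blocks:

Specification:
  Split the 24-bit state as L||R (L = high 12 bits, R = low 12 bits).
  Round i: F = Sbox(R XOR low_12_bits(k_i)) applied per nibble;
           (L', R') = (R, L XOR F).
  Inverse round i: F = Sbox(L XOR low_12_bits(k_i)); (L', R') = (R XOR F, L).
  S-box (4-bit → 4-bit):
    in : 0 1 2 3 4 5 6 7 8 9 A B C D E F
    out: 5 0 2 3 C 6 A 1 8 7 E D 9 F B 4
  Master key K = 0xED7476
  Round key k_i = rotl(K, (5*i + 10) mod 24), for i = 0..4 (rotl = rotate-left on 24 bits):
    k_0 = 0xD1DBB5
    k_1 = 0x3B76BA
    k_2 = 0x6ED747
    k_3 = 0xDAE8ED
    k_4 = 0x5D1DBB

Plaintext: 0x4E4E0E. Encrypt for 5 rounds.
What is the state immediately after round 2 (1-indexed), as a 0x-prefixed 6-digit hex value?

s_0 = plaintext = 0x4E4E0E
s_1 = Round(s_0, k_0) = 0xE0E239
s_2 = Round(s_1, k_1) = 0x23928D
s_3 = Round(s_2, k_2) = 0x28D4A7
s_4 = Round(s_3, k_3) = 0x4A7B43
s_5 = Round(s_4, k_4) = 0xB43EEF

0x23928D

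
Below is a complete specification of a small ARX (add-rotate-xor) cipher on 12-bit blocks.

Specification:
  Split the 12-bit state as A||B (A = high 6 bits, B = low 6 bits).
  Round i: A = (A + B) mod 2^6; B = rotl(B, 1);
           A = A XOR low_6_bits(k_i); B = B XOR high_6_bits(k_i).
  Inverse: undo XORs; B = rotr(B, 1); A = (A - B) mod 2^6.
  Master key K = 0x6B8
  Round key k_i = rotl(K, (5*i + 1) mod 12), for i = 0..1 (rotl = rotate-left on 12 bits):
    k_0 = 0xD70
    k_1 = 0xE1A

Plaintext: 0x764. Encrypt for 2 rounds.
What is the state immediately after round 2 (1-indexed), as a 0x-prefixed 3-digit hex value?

s_0 = plaintext = 0x764
s_1 = Round(s_0, k_0) = 0xC7C
s_2 = Round(s_1, k_1) = 0xDC1

0xDC1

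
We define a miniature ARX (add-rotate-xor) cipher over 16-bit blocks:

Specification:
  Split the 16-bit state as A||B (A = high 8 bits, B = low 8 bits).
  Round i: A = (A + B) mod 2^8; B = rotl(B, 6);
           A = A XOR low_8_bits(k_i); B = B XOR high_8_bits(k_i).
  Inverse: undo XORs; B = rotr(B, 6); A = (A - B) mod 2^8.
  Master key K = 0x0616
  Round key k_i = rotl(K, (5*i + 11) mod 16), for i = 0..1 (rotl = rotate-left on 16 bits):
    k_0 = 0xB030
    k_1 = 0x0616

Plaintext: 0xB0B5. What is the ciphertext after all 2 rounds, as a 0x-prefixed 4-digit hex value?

0x2471

s_0 = plaintext = 0xB0B5
s_1 = Round(s_0, k_0) = 0x55DD
s_2 = Round(s_1, k_1) = 0x2471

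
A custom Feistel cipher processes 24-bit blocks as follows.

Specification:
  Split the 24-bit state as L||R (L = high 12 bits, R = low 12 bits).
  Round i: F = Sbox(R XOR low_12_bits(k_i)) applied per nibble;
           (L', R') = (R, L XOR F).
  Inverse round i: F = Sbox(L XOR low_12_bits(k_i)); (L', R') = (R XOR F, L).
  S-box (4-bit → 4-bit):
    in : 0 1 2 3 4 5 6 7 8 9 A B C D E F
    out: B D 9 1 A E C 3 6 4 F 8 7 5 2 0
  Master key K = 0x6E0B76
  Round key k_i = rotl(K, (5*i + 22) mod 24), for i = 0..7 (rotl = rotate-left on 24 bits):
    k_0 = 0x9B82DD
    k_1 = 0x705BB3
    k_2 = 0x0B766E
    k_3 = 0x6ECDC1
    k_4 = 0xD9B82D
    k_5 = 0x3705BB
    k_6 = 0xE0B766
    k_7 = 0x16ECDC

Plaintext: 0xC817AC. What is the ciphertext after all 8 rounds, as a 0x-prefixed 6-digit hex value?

s_0 = plaintext = 0xC817AC
s_1 = Round(s_0, k_0) = 0x7AC2BC
s_2 = Round(s_1, k_1) = 0x2BC31C
s_3 = Round(s_2, k_2) = 0x31CC85
s_4 = Round(s_3, k_3) = 0xC85EB6
s_5 = Round(s_4, k_4) = 0xEB60CD
s_6 = Round(s_5, k_5) = 0x0CD08A
s_7 = Round(s_6, k_6) = 0x08A3EA
s_8 = Round(s_7, k_7) = 0x3EA096

0x3EA096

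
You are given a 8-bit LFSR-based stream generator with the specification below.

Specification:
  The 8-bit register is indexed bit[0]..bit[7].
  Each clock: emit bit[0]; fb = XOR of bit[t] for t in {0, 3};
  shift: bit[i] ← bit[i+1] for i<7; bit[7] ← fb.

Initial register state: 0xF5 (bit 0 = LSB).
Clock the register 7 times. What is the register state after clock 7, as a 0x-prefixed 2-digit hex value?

reg_0 = 0xF5
clock 1: out=1, reg = 0xFA
clock 2: out=0, reg = 0xFD
clock 3: out=1, reg = 0x7E
clock 4: out=0, reg = 0xBF
clock 5: out=1, reg = 0x5F
clock 6: out=1, reg = 0x2F
clock 7: out=1, reg = 0x17

0x17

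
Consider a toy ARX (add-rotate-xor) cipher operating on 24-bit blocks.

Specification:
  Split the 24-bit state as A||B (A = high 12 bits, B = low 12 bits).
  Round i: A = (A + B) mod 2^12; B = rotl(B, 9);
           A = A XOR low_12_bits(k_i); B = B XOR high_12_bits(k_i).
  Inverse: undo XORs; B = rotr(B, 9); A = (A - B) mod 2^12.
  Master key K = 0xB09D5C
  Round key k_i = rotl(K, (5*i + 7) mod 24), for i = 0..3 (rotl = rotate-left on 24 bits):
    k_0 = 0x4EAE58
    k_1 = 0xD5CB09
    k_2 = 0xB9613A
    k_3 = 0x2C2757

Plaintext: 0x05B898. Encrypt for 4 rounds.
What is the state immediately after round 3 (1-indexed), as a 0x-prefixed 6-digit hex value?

0x6AAC6A

s_0 = plaintext = 0x05B898
s_1 = Round(s_0, k_0) = 0x6AB5F9
s_2 = Round(s_1, k_1) = 0x7ADFE3
s_3 = Round(s_2, k_2) = 0x6AAC6A
s_4 = Round(s_3, k_3) = 0x44374F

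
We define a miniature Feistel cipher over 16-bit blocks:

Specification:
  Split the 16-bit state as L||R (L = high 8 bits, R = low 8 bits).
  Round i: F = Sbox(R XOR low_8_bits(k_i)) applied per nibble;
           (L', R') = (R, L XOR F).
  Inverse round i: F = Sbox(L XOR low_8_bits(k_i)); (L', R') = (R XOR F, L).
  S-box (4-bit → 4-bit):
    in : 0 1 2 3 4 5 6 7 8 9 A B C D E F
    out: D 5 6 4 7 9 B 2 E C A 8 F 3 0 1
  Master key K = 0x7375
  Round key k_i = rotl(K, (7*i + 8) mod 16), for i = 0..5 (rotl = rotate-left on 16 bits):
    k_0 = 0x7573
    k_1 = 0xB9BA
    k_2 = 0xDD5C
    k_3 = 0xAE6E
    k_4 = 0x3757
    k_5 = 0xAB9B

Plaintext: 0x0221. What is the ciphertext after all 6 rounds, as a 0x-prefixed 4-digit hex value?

s_0 = plaintext = 0x0221
s_1 = Round(s_0, k_0) = 0x2194
s_2 = Round(s_1, k_1) = 0x9441
s_3 = Round(s_2, k_2) = 0x41C7
s_4 = Round(s_3, k_3) = 0xC7ED
s_5 = Round(s_4, k_4) = 0xED4D
s_6 = Round(s_5, k_5) = 0x4DD6

0x4DD6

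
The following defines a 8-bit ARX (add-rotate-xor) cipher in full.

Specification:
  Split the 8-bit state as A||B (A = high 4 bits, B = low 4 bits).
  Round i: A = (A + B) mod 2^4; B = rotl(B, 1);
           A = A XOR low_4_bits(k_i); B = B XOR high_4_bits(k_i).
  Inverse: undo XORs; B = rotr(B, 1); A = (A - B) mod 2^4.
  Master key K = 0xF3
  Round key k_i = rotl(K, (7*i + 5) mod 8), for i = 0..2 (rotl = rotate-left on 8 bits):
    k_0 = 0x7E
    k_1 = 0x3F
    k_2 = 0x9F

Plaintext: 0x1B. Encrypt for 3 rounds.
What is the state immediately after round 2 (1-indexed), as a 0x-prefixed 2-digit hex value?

0xD3

s_0 = plaintext = 0x1B
s_1 = Round(s_0, k_0) = 0x20
s_2 = Round(s_1, k_1) = 0xD3
s_3 = Round(s_2, k_2) = 0xFF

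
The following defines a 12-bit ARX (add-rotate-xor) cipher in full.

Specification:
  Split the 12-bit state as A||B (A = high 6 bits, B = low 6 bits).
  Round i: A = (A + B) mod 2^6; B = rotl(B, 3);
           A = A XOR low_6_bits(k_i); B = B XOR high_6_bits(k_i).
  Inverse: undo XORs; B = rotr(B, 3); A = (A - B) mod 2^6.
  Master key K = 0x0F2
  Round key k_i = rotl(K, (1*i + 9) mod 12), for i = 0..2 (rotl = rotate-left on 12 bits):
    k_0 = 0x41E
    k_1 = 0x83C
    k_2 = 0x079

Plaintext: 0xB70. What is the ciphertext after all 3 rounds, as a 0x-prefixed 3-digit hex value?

0x393

s_0 = plaintext = 0xB70
s_1 = Round(s_0, k_0) = 0x0D6
s_2 = Round(s_1, k_1) = 0x952
s_3 = Round(s_2, k_2) = 0x393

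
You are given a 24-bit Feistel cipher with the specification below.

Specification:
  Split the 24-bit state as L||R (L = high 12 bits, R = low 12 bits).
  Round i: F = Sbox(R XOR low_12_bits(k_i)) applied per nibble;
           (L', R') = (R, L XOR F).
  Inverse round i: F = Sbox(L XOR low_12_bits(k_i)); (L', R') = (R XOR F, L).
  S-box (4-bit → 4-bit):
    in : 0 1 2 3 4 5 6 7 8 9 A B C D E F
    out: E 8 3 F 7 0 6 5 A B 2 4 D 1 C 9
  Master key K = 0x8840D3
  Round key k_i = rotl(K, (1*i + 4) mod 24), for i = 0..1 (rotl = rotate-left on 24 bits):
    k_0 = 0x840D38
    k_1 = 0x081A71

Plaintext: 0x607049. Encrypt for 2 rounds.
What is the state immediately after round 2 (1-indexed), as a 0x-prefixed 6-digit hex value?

s_0 = plaintext = 0x607049
s_1 = Round(s_0, k_0) = 0x04975F
s_2 = Round(s_1, k_1) = 0x75F175

0x75F175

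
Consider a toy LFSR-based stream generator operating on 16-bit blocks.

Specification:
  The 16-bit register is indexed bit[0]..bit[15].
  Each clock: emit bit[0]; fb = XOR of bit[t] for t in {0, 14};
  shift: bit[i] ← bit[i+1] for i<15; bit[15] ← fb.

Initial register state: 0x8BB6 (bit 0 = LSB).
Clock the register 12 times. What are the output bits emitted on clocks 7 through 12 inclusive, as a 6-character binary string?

reg_0 = 0x8BB6
clock 1: out=0, reg = 0x45DB
clock 2: out=1, reg = 0x22ED
clock 3: out=1, reg = 0x9176
clock 4: out=0, reg = 0x48BB
clock 5: out=1, reg = 0x245D
clock 6: out=1, reg = 0x922E
clock 7: out=0, reg = 0x4917
clock 8: out=1, reg = 0x248B
clock 9: out=1, reg = 0x9245
clock 10: out=1, reg = 0xC922
clock 11: out=0, reg = 0xE491
clock 12: out=1, reg = 0x7248

011101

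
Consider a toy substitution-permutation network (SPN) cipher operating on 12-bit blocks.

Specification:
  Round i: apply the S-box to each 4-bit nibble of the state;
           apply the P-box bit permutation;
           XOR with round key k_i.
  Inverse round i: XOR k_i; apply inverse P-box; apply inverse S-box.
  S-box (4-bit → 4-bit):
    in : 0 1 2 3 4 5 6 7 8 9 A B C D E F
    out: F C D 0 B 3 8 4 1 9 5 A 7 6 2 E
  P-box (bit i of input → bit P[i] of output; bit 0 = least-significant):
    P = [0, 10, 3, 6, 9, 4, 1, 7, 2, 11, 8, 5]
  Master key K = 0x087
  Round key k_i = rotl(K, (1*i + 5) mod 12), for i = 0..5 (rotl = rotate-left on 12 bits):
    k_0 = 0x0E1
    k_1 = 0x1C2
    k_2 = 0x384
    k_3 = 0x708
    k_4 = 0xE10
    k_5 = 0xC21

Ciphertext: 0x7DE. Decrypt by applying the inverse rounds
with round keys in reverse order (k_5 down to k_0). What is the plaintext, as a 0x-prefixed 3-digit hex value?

0xA1D

s_0 = ciphertext = 0x7DE
s_1 = InvRound(s_0, k_5) = 0x002
s_2 = InvRound(s_1, k_4) = 0xECE
s_3 = InvRound(s_2, k_3) = 0xC16
s_4 = InvRound(s_3, k_2) = 0xD0E
s_5 = InvRound(s_4, k_1) = 0x56F
s_6 = InvRound(s_5, k_0) = 0xA1D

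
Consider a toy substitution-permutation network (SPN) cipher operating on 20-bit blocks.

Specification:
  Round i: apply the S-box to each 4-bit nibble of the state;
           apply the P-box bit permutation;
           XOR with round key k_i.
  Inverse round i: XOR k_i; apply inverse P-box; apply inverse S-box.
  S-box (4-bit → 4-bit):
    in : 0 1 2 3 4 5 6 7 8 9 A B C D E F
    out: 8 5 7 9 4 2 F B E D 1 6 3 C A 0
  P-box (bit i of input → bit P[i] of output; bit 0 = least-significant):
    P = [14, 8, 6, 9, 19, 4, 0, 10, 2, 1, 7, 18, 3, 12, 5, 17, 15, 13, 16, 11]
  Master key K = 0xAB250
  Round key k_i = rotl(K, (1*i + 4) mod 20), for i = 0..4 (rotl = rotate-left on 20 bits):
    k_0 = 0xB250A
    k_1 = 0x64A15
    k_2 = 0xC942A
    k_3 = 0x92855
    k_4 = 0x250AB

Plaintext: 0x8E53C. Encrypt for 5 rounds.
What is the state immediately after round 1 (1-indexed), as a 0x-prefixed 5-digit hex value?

s_0 = plaintext = 0x8E53C
s_1 = Round(s_0, k_0) = 0x05808
s_2 = Round(s_1, k_1) = 0x255D7
s_3 = Round(s_2, k_2) = 0xD6329
s_4 = Round(s_3, k_3) = 0x67228
s_5 = Round(s_4, k_4) = 0x9EB74

0x05808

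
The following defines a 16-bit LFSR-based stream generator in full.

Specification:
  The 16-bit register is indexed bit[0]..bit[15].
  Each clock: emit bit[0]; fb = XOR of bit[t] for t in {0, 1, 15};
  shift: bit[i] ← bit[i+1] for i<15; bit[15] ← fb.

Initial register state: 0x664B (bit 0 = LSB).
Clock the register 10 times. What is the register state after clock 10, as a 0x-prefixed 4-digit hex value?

0x3699

reg_0 = 0x664B
clock 1: out=1, reg = 0x3325
clock 2: out=1, reg = 0x9992
clock 3: out=0, reg = 0x4CC9
clock 4: out=1, reg = 0xA664
clock 5: out=0, reg = 0xD332
clock 6: out=0, reg = 0x6999
clock 7: out=1, reg = 0xB4CC
clock 8: out=0, reg = 0xDA66
clock 9: out=0, reg = 0x6D33
clock 10: out=1, reg = 0x3699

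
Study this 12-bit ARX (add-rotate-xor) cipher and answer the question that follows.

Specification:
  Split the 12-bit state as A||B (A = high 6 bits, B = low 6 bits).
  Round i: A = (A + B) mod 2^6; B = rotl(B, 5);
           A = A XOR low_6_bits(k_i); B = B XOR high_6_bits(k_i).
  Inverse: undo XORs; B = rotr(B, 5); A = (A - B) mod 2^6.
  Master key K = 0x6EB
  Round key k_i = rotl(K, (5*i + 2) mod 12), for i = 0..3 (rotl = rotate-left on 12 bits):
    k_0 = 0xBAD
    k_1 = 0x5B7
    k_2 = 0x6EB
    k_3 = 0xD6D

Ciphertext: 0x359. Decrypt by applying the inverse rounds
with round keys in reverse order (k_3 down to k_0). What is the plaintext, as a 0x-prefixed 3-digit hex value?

0x094

s_0 = ciphertext = 0x359
s_1 = InvRound(s_0, k_3) = 0x1D9
s_2 = InvRound(s_1, k_2) = 0xA04
s_3 = InvRound(s_2, k_1) = 0xEE4
s_4 = InvRound(s_3, k_0) = 0x094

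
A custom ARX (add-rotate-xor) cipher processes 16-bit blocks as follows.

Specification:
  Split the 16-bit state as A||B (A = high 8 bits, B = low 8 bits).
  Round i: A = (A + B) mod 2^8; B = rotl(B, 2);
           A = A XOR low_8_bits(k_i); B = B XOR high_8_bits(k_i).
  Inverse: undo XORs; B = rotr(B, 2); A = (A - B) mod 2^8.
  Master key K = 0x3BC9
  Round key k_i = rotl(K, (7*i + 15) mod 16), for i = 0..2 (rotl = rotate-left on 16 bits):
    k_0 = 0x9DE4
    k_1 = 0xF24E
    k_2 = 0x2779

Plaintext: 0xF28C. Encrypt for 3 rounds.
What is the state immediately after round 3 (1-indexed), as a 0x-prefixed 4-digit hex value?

0x2A16

s_0 = plaintext = 0xF28C
s_1 = Round(s_0, k_0) = 0x9AAF
s_2 = Round(s_1, k_1) = 0x074C
s_3 = Round(s_2, k_2) = 0x2A16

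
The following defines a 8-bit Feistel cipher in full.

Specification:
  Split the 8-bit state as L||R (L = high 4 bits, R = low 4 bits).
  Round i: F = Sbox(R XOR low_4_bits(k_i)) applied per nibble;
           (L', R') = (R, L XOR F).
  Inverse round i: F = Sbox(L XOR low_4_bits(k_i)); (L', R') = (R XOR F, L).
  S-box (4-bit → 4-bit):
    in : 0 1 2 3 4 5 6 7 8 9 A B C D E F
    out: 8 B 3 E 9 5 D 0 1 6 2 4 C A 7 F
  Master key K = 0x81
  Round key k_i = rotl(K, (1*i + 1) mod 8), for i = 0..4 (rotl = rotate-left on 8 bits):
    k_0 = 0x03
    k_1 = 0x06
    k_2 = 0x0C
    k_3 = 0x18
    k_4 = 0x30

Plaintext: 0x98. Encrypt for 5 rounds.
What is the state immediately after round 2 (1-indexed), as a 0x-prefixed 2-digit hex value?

s_0 = plaintext = 0x98
s_1 = Round(s_0, k_0) = 0x8D
s_2 = Round(s_1, k_1) = 0xDC
s_3 = Round(s_2, k_2) = 0xC5
s_4 = Round(s_3, k_3) = 0x56
s_5 = Round(s_4, k_4) = 0x68

0xDC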